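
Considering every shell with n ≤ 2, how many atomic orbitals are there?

5

Total orbitals = 1² + 2² = 5.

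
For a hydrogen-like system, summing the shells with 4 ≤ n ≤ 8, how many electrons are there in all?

380

Shell n has n² orbitals: 4²=16 + 5²=25 + 6²=36 + 7²=49 + 8²=64 = 190 orbitals.
Two spin states per orbital: 2 × 190 = 380 electrons.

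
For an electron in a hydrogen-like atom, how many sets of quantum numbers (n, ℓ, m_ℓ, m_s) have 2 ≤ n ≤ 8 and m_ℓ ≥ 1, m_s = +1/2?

Go shell by shell, enumerating (ℓ, m_ℓ) with m_ℓ ≥ 1:
n=2 → 1; n=3 → 3; n=4 → 6; n=5 → 10; n=6 → 15; n=7 → 21; n=8 → 28.
Orbitals: 1 + 3 + 6 + 10 + 15 + 21 + 28 = 84. With m_s fixed to +1/2 there is one state per orbital, so 84 states.

84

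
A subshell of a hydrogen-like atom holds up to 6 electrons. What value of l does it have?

l = 1 (p)

2(2l+1) = 6 ⇒ 2l+1 = 3 ⇒ l = 1.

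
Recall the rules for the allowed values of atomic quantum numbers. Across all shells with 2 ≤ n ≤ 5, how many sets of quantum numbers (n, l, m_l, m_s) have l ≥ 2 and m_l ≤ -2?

For each n in the range, tally the orbitals obeying l ≥ 2 and m_l ≤ -2:
n=3 → 1; n=4 → 3; n=5 → 6.
Orbitals: 1 + 3 + 6 = 10. Including both spin states (m_s = ±1/2) gives 2 × 10 = 20 states.

20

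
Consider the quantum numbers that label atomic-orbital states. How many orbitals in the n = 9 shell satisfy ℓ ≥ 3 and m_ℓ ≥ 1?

33

With n = 9 the allowed ℓ are 0, 1, …, 8.
Contributions: ℓ=3 → 3; ℓ=4 → 4; ℓ=5 → 5; ℓ=6 → 6; ℓ=7 → 7; ℓ=8 → 8.
Total orbitals: 3 + 4 + 5 + 6 + 7 + 8 = 33.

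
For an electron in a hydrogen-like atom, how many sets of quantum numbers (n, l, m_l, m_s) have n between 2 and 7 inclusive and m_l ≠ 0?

Count contributing orbitals for each principal shell:
n=2 → 2; n=3 → 6; n=4 → 12; n=5 → 20; n=6 → 30; n=7 → 42.
Orbitals: 2 + 6 + 12 + 20 + 30 + 42 = 112. Including both spin states (m_s = ±1/2) gives 2 × 112 = 224 states.

224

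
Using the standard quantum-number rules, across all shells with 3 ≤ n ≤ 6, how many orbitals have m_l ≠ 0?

Per-shell orbital counts meeting the constraint:
n=3 → 6; n=4 → 12; n=5 → 20; n=6 → 30.
Total orbitals: 6 + 12 + 20 + 30 = 68.

68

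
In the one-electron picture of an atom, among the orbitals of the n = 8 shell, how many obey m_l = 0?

8

Go through l = 0, …, 7 (the values permitted for n = 8).
Orbitals with m_l = 0, by l: l=0 → 1; l=1 → 1; l=2 → 1; l=3 → 1; l=4 → 1; l=5 → 1; l=6 → 1; l=7 → 1.
Total orbitals: 1 + 1 + 1 + 1 + 1 + 1 + 1 + 1 = 8.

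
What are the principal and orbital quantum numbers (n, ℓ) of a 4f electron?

n = 4, ℓ = 3

The leading integer gives n = 4; the letter 'f' means ℓ = 3.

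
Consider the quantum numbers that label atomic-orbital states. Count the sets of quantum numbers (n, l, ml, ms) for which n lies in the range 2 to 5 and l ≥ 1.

100

Treat each shell separately and count matching orbitals:
n=2 → 3; n=3 → 8; n=4 → 15; n=5 → 24.
Orbitals: 3 + 8 + 15 + 24 = 50. Including both spin states (ms = ±1/2) gives 2 × 50 = 100 states.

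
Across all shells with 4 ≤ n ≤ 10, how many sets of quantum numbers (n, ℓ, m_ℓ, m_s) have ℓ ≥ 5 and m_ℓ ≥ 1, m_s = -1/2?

95

Count contributing orbitals for each principal shell:
n=6 → 5; n=7 → 11; n=8 → 18; n=9 → 26; n=10 → 35.
Orbitals: 5 + 11 + 18 + 26 + 35 = 95. With m_s fixed to -1/2 there is one state per orbital, so 95 states.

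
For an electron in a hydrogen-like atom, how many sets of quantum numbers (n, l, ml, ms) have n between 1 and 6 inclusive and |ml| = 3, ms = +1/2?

Per-shell orbital counts meeting the constraint:
n=4 → 2; n=5 → 4; n=6 → 6.
Orbitals: 2 + 4 + 6 = 12. With ms fixed to +1/2 there is one state per orbital, so 12 states.

12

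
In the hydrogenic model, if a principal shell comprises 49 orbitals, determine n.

n² = 49 ⇒ n = 7.

n = 7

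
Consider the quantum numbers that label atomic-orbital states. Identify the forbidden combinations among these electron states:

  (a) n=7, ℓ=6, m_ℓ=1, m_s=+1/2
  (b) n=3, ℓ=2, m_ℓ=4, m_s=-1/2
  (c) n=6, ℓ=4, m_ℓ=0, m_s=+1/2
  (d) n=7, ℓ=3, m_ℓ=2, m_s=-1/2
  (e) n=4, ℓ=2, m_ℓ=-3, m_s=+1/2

(b) and (e)

(b) has |m_ℓ| = 4 > ℓ = 2, violating −ℓ ≤ m_ℓ ≤ ℓ.
(e) has |m_ℓ| = 3 > ℓ = 2, violating −ℓ ≤ m_ℓ ≤ ℓ.
The remaining sets (a), (c), (d) satisfy all four rules.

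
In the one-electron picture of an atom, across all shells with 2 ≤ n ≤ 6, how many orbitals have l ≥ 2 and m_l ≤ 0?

40

Go shell by shell, enumerating (l, m_l) with l ≥ 2 and m_l ≤ 0:
n=3 → 3; n=4 → 7; n=5 → 12; n=6 → 18.
Total orbitals: 3 + 7 + 12 + 18 = 40.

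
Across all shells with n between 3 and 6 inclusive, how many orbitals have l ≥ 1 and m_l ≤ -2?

20

Go shell by shell, enumerating (l, m_l) with l ≥ 1 and m_l ≤ -2:
n=3 → 1; n=4 → 3; n=5 → 6; n=6 → 10.
Total orbitals: 1 + 3 + 6 + 10 = 20.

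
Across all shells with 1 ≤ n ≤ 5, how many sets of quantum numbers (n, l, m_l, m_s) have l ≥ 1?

100

Per-shell orbital counts meeting the constraint:
n=2 → 3; n=3 → 8; n=4 → 15; n=5 → 24.
Orbitals: 3 + 8 + 15 + 24 = 50. Including both spin states (m_s = ±1/2) gives 2 × 50 = 100 states.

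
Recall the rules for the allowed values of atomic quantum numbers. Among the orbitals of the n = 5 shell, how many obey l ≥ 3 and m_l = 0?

2

The (l, m_l) pairs meeting l ≥ 3 and m_l = 0 give: l=3 → 1; l=4 → 1.
Total orbitals: 1 + 1 = 2.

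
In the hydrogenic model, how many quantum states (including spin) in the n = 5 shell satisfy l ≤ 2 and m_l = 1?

4

For n = 5, l ranges over 0 … 4.
The (l, m_l) pairs meeting l ≤ 2 and m_l = 1 give: l=1 → 1; l=2 → 1.
Orbitals: 1 + 1 = 2. Each orbital carries two spin states, so 2 × 2 = 4 states.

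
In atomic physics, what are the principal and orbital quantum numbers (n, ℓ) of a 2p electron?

n = 2, ℓ = 1

The leading integer gives n = 2; the letter 'p' means ℓ = 1.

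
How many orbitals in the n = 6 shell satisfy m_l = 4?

Go through l = 0, …, 5 (the values permitted for n = 6).
Orbitals with m_l = 4, by l: l=4 → 1; l=5 → 1.
Total orbitals: 1 + 1 = 2.

2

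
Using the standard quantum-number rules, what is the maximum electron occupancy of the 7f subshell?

14

A subshell with ℓ = 3 has 2ℓ+1 = 7 orbitals, each holding 2 electrons (spin ±1/2), so 7 × 2 = 14.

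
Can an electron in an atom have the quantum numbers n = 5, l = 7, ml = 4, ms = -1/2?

The orbital quantum number must satisfy 0 ≤ l ≤ n−1. With n = 5 the allowed l values are 0, 1, 2, 3, 4, so l = 7 is out of range.

Not allowed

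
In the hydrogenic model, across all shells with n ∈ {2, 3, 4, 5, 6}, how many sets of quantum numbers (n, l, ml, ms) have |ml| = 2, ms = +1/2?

For each n in the range, tally the orbitals obeying |ml| = 2:
n=3 → 2; n=4 → 4; n=5 → 6; n=6 → 8.
Orbitals: 2 + 4 + 6 + 8 = 20. With ms fixed to +1/2 there is one state per orbital, so 20 states.

20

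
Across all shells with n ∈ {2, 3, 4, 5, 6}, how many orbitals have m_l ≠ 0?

Go shell by shell, enumerating (l, m_l) with m_l ≠ 0:
n=2 → 2; n=3 → 6; n=4 → 12; n=5 → 20; n=6 → 30.
Total orbitals: 2 + 6 + 12 + 20 + 30 = 70.

70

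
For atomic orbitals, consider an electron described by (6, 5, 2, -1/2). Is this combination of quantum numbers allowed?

Valid

n = 6 is a positive integer. l = 5 satisfies 0 ≤ l ≤ n−1 = 5. m_l = 2 lies in the range −l … +l (here −5 … 5). m_s = -1/2 is one of ±1/2.
All four constraints are satisfied.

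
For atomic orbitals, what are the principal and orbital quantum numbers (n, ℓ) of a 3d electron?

n = 3, ℓ = 2

The leading integer gives n = 3; the letter 'd' means ℓ = 2.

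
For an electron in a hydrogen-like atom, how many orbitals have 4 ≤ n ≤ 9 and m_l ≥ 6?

10

For each n in the range, tally the orbitals obeying m_l ≥ 6:
n=7 → 1; n=8 → 3; n=9 → 6.
Total orbitals: 1 + 3 + 6 = 10.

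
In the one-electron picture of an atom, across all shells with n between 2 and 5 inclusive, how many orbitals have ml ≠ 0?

Go shell by shell, enumerating (l, ml) with ml ≠ 0:
n=2 → 2; n=3 → 6; n=4 → 12; n=5 → 20.
Total orbitals: 2 + 6 + 12 + 20 = 40.

40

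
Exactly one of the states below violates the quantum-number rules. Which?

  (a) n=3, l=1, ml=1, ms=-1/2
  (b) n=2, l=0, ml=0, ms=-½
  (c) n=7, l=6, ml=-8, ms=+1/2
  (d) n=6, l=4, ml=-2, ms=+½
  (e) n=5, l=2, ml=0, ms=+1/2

(c)

(c) has |ml| = 8 > l = 6, violating −l ≤ ml ≤ l.
The remaining sets (a), (b), (d), (e) satisfy all four rules.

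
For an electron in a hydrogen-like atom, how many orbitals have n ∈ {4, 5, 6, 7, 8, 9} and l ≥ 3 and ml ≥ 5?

Work shell by shell — for each n, count the (l, ml) pairs that satisfy l ≥ 3 and ml ≥ 5:
n=6 → 1; n=7 → 3; n=8 → 6; n=9 → 10.
Total orbitals: 1 + 3 + 6 + 10 = 20.

20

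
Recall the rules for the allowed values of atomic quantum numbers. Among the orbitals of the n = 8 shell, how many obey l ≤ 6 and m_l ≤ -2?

Go through l = 0, …, 7 (the values permitted for n = 8).
The (l, m_l) pairs meeting l ≤ 6 and m_l ≤ -2 give: l=2 → 1; l=3 → 2; l=4 → 3; l=5 → 4; l=6 → 5.
Total orbitals: 1 + 2 + 3 + 4 + 5 = 15.

15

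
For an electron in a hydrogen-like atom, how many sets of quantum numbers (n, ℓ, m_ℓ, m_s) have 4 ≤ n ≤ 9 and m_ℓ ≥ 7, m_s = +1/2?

Work shell by shell — for each n, count the (ℓ, m_ℓ) pairs that satisfy m_ℓ ≥ 7:
n=8 → 1; n=9 → 3.
Orbitals: 1 + 3 = 4. With m_s fixed to +1/2 there is one state per orbital, so 4 states.

4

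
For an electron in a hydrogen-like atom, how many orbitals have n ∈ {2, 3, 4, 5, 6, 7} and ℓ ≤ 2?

49

Go shell by shell, enumerating (ℓ, m_ℓ) with ℓ ≤ 2:
n=2 → 4; n=3 → 9; n=4 → 9; n=5 → 9; n=6 → 9; n=7 → 9.
Total orbitals: 4 + 9 + 9 + 9 + 9 + 9 = 49.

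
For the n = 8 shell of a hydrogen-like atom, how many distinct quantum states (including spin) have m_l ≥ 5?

The (l, m_l) pairs meeting m_l ≥ 5 give: l=5 → 1; l=6 → 2; l=7 → 3.
Orbitals: 1 + 2 + 3 = 6. Each orbital carries two spin states, so 6 × 2 = 12 states.

12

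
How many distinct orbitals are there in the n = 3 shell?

The n = 3 shell contains n² = 3² = 9 orbitals.

9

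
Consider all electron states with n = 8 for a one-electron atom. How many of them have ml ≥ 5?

The n = 8 shell has l = 0 through 7; check each.
Contributions: l=5 → 1; l=6 → 2; l=7 → 3.
Orbitals: 1 + 2 + 3 = 6. Each orbital carries two spin states, so 6 × 2 = 12 states.

12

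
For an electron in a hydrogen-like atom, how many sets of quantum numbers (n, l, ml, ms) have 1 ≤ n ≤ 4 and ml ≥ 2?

8

Count contributing orbitals for each principal shell:
n=3 → 1; n=4 → 3.
Orbitals: 1 + 3 = 4. Including both spin states (ms = ±1/2) gives 2 × 4 = 8 states.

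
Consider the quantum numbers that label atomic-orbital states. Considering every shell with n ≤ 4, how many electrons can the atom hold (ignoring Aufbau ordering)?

60

Total orbitals = 1² + 2² + 3² + 4² = 30. Doubling for spin gives 60 electrons.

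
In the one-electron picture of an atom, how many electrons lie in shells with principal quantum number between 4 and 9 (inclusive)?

542

Shell n has n² orbitals: 4²=16 + 5²=25 + 6²=36 + 7²=49 + 8²=64 + 9²=81 = 271 orbitals.
Two spin states per orbital: 2 × 271 = 542 electrons.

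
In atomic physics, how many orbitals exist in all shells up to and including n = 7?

Total orbitals = 1² + 2² + 3² + 4² + 5² + 6² + 7² = 140.

140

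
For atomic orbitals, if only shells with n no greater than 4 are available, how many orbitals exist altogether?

30

Total orbitals = 1² + 2² + 3² + 4² = 30.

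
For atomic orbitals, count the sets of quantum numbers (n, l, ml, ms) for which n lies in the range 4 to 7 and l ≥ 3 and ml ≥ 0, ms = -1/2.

Per-shell orbital counts meeting the constraint:
n=4 → 4; n=5 → 9; n=6 → 15; n=7 → 22.
Orbitals: 4 + 9 + 15 + 22 = 50. With ms fixed to -1/2 there is one state per orbital, so 50 states.

50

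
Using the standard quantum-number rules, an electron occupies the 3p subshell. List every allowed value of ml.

The 3p subshell has l = 1, and ml takes every integer from −l to +l. With l = 1 that gives the 3 values -1, 0, 1.

-1, 0, 1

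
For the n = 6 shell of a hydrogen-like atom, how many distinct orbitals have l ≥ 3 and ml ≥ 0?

15

Orbitals with l ≥ 3 and ml ≥ 0, by l: l=3 → 4; l=4 → 5; l=5 → 6.
Total orbitals: 4 + 5 + 6 = 15.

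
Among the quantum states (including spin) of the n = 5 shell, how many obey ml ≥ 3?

6

Go through l = 0, …, 4 (the values permitted for n = 5).
Orbitals with ml ≥ 3, by l: l=3 → 1; l=4 → 2.
Orbitals: 1 + 2 = 3. Each orbital carries two spin states, so 3 × 2 = 6 states.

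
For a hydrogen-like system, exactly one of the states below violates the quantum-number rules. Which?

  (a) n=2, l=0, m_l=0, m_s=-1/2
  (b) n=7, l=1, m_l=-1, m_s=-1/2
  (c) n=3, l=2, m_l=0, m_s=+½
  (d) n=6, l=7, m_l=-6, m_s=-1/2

(d) has l = 7 ≥ n = 6, violating 0 ≤ l ≤ n−1.
The remaining sets (a), (b), (c) satisfy all four rules.

(d)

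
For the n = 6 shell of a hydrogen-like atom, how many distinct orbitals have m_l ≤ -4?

3

For n = 6, l ranges over 0 … 5.
Per l-value: l=4 → 1; l=5 → 2.
Total orbitals: 1 + 2 = 3.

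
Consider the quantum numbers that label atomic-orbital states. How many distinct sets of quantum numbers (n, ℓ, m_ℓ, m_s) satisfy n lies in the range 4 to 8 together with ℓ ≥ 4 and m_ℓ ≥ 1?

Per-shell orbital counts meeting the constraint:
n=5 → 4; n=6 → 9; n=7 → 15; n=8 → 22.
Orbitals: 4 + 9 + 15 + 22 = 50. Including both spin states (m_s = ±1/2) gives 2 × 50 = 100 states.

100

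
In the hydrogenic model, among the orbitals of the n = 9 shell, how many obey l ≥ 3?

72

For n = 9, l ranges over 0 … 8.
Orbitals with l ≥ 3, by l: l=3 → 7; l=4 → 9; l=5 → 11; l=6 → 13; l=7 → 15; l=8 → 17.
Total orbitals: 7 + 9 + 11 + 13 + 15 + 17 = 72.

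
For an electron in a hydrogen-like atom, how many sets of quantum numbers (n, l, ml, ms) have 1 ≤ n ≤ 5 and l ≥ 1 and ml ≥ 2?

20

Treat each shell separately and count matching orbitals:
n=3 → 1; n=4 → 3; n=5 → 6.
Orbitals: 1 + 3 + 6 = 10. Including both spin states (ms = ±1/2) gives 2 × 10 = 20 states.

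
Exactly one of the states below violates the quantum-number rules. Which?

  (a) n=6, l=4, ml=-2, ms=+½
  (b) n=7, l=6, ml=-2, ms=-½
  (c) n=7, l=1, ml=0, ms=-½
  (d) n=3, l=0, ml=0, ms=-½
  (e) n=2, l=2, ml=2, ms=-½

(e)

(e) has l = 2 ≥ n = 2, violating 0 ≤ l ≤ n−1.
The remaining sets (a), (b), (c), (d) satisfy all four rules.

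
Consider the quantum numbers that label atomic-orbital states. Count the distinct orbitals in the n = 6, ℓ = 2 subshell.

5

A subshell has 2ℓ+1 orbitals; with ℓ = 2, that's 5.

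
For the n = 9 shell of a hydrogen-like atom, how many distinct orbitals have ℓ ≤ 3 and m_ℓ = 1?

3

Go through ℓ = 0, …, 8 (the values permitted for n = 9).
Per ℓ-value: ℓ=1 → 1; ℓ=2 → 1; ℓ=3 → 1.
Total orbitals: 1 + 1 + 1 = 3.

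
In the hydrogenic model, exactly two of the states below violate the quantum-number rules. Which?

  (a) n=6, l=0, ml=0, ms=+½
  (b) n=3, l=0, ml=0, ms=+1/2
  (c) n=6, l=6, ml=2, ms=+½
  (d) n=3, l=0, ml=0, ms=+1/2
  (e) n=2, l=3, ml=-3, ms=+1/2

(c) has l = 6 ≥ n = 6, violating 0 ≤ l ≤ n−1.
(e) has l = 3 ≥ n = 2, violating 0 ≤ l ≤ n−1.
The remaining sets (a), (b), (d) satisfy all four rules.

(c) and (e)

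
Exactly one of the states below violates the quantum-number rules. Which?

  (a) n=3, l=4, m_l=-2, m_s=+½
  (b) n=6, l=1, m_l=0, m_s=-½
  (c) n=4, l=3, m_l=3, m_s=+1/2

(a) has l = 4 ≥ n = 3, violating 0 ≤ l ≤ n−1.
The remaining sets (b), (c) satisfy all four rules.

(a)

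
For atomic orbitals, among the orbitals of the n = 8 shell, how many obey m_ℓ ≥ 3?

Contributions: ℓ=3 → 1; ℓ=4 → 2; ℓ=5 → 3; ℓ=6 → 4; ℓ=7 → 5.
Total orbitals: 1 + 2 + 3 + 4 + 5 = 15.

15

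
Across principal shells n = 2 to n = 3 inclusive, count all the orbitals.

Shell n has n² orbitals: 2²=4 + 3²=9 = 13 orbitals.

13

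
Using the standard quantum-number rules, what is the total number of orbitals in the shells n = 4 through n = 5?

41

Shell n has n² orbitals: 4²=16 + 5²=25 = 41 orbitals.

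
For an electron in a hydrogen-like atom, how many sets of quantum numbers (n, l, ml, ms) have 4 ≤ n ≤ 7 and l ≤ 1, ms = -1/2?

Per-shell orbital counts meeting the constraint:
n=4 → 4; n=5 → 4; n=6 → 4; n=7 → 4.
Orbitals: 4 + 4 + 4 + 4 = 16. With ms fixed to -1/2 there is one state per orbital, so 16 states.

16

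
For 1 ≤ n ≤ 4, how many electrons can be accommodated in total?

60

Total orbitals = 1² + 2² + 3² + 4² = 30. Doubling for spin gives 60 electrons.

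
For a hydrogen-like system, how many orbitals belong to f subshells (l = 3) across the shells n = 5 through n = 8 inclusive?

28

An f subshell (l = 3) exists for every n ≥ 4, so shells n = 5, 6, 7, 8 each contribute one — 4 subshells.
Since each f subshell has 2·3+1 = 7 orbitals, the total is 4 × 7 = 28.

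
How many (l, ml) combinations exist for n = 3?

The n = 3 shell contains n² = 3² = 9 orbitals.

9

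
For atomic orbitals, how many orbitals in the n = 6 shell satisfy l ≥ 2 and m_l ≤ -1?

For n = 6, l ranges over 0 … 5.
Contributions: l=2 → 2; l=3 → 3; l=4 → 4; l=5 → 5.
Total orbitals: 2 + 3 + 4 + 5 = 14.

14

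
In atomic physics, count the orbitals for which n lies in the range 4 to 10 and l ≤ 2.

Treat each shell separately and count matching orbitals:
n=4 → 9; n=5 → 9; n=6 → 9; n=7 → 9; n=8 → 9; n=9 → 9; n=10 → 9.
Total orbitals: 9 + 9 + 9 + 9 + 9 + 9 + 9 = 63.

63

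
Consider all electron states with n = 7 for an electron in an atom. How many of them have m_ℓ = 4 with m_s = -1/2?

3

With n = 7 the allowed ℓ are 0, 1, …, 6.
Orbitals with m_ℓ = 4, by ℓ: ℓ=4 → 1; ℓ=5 → 1; ℓ=6 → 1.
Orbitals: 1 + 1 + 1 = 3. With m_s fixed to a single value there is one state per orbital, giving 3 states.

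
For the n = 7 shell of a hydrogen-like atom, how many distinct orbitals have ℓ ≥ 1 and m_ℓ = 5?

For n = 7, ℓ ranges over 0 … 6.
The (ℓ, m_ℓ) pairs meeting ℓ ≥ 1 and m_ℓ = 5 give: ℓ=5 → 1; ℓ=6 → 1.
Total orbitals: 1 + 1 = 2.

2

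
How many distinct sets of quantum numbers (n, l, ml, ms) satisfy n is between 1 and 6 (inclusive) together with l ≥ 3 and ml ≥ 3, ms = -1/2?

Treat each shell separately and count matching orbitals:
n=4 → 1; n=5 → 3; n=6 → 6.
Orbitals: 1 + 3 + 6 = 10. With ms fixed to -1/2 there is one state per orbital, so 10 states.

10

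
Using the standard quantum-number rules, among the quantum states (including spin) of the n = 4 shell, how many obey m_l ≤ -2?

With n = 4 the allowed l are 0, 1, …, 3.
Orbitals with m_l ≤ -2, by l: l=2 → 1; l=3 → 2.
Orbitals: 1 + 2 = 3. Each orbital carries two spin states, so 3 × 2 = 6 states.

6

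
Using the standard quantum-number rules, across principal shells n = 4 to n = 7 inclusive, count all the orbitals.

Shell n has n² orbitals: 4²=16 + 5²=25 + 6²=36 + 7²=49 = 126 orbitals.

126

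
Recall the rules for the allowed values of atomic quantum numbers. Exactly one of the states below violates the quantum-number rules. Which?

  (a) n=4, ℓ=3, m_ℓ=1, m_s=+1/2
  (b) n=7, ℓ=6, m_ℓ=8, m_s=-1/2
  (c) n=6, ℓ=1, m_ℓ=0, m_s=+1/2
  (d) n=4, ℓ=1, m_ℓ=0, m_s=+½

(b) has |m_ℓ| = 8 > ℓ = 6, violating −ℓ ≤ m_ℓ ≤ ℓ.
The remaining sets (a), (c), (d) satisfy all four rules.

(b)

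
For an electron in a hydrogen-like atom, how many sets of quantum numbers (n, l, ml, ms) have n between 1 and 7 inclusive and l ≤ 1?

50

Per-shell orbital counts meeting the constraint:
n=1 → 1; n=2 → 4; n=3 → 4; n=4 → 4; n=5 → 4; n=6 → 4; n=7 → 4.
Orbitals: 1 + 4 + 4 + 4 + 4 + 4 + 4 = 25. Including both spin states (ms = ±1/2) gives 2 × 25 = 50 states.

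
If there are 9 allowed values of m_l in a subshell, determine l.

m_l ranges over 2l+1 integers, so 2l+1 = 9 ⇒ l = 4.

l = 4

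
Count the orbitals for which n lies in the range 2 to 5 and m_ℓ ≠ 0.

Work shell by shell — for each n, count the (ℓ, m_ℓ) pairs that satisfy m_ℓ ≠ 0:
n=2 → 2; n=3 → 6; n=4 → 12; n=5 → 20.
Total orbitals: 2 + 6 + 12 + 20 = 40.

40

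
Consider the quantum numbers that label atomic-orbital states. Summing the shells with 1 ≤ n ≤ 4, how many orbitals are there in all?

30

Shell n has n² orbitals: 1²=1 + 2²=4 + 3²=9 + 4²=16 = 30 orbitals.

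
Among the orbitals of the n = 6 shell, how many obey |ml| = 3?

The n = 6 shell has l = 0 through 5; check each.
Per l-value: l=3 → 2; l=4 → 2; l=5 → 2.
Total orbitals: 2 + 2 + 2 = 6.

6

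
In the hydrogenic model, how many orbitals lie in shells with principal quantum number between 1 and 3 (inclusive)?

Shell n has n² orbitals: 1²=1 + 2²=4 + 3²=9 = 14 orbitals.

14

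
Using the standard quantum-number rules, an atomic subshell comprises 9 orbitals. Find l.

l = 4 (g)

2l+1 = 9 gives l = 4.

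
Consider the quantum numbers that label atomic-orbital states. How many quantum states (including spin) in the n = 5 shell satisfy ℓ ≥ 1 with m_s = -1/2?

24

The n = 5 shell has ℓ = 0 through 4; check each.
The (ℓ, m_ℓ) pairs meeting ℓ ≥ 1 give: ℓ=1 → 3; ℓ=2 → 5; ℓ=3 → 7; ℓ=4 → 9.
Orbitals: 3 + 5 + 7 + 9 = 24. With m_s fixed to a single value there is one state per orbital, giving 24 states.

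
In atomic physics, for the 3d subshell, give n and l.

n = 3, l = 2

The leading integer gives n = 3; the letter 'd' means l = 2.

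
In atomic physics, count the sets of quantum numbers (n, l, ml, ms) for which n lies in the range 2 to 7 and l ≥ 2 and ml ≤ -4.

For each n in the range, tally the orbitals obeying l ≥ 2 and ml ≤ -4:
n=5 → 1; n=6 → 3; n=7 → 6.
Orbitals: 1 + 3 + 6 = 10. Including both spin states (ms = ±1/2) gives 2 × 10 = 20 states.

20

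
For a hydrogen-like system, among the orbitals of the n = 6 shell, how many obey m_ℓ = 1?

For n = 6, ℓ ranges over 0 … 5.
Contributions: ℓ=1 → 1; ℓ=2 → 1; ℓ=3 → 1; ℓ=4 → 1; ℓ=5 → 1.
Total orbitals: 1 + 1 + 1 + 1 + 1 = 5.

5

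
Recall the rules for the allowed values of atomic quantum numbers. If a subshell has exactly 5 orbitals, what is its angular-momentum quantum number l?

2l+1 = 5 gives l = 2.

l = 2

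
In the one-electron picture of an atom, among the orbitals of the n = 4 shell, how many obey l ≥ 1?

Per l-value: l=1 → 3; l=2 → 5; l=3 → 7.
Total orbitals: 3 + 5 + 7 = 15.

15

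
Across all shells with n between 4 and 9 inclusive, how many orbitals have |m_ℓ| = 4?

30

Work shell by shell — for each n, count the (ℓ, m_ℓ) pairs that satisfy |m_ℓ| = 4:
n=5 → 2; n=6 → 4; n=7 → 6; n=8 → 8; n=9 → 10.
Total orbitals: 2 + 4 + 6 + 8 + 10 = 30.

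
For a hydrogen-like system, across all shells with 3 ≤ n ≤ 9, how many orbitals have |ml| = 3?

Work shell by shell — for each n, count the (l, ml) pairs that satisfy |ml| = 3:
n=4 → 2; n=5 → 4; n=6 → 6; n=7 → 8; n=8 → 10; n=9 → 12.
Total orbitals: 2 + 4 + 6 + 8 + 10 + 12 = 42.

42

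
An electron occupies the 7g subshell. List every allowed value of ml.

-4, -3, -2, -1, 0, 1, 2, 3, 4

The 7g subshell has l = 4, and ml takes every integer from −l to +l. With l = 4 that gives the 9 values -4, -3, -2, -1, 0, 1, 2, 3, 4.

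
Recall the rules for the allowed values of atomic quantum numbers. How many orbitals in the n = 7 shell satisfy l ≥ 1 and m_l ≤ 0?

For n = 7, l ranges over 0 … 6.
Contributions: l=1 → 2; l=2 → 3; l=3 → 4; l=4 → 5; l=5 → 6; l=6 → 7.
Total orbitals: 2 + 3 + 4 + 5 + 6 + 7 = 27.

27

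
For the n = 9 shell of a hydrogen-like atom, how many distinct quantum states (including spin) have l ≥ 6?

90

The (l, ml) pairs meeting l ≥ 6 give: l=6 → 13; l=7 → 15; l=8 → 17.
Orbitals: 13 + 15 + 17 = 45. Each orbital carries two spin states, so 45 × 2 = 90 states.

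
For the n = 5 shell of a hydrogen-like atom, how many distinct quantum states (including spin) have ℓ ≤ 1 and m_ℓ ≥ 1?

2

Go through ℓ = 0, …, 4 (the values permitted for n = 5).
Orbitals with ℓ ≤ 1 and m_ℓ ≥ 1, by ℓ: ℓ=1 → 1.
Orbitals: 1. Each orbital carries two spin states, so 1 × 2 = 2 states.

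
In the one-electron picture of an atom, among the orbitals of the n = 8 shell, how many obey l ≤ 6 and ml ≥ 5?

3

The n = 8 shell has l = 0 through 7; check each.
Orbitals with l ≤ 6 and ml ≥ 5, by l: l=5 → 1; l=6 → 2.
Total orbitals: 1 + 2 = 3.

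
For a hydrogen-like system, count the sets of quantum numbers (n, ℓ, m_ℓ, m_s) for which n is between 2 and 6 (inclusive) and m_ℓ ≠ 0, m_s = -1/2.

Count contributing orbitals for each principal shell:
n=2 → 2; n=3 → 6; n=4 → 12; n=5 → 20; n=6 → 30.
Orbitals: 2 + 6 + 12 + 20 + 30 = 70. With m_s fixed to -1/2 there is one state per orbital, so 70 states.

70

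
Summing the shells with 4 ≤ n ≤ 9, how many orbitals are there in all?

Shell n has n² orbitals: 4²=16 + 5²=25 + 6²=36 + 7²=49 + 8²=64 + 9²=81 = 271 orbitals.

271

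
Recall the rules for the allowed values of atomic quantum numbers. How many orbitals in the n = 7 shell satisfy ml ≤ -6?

1

Contributions: l=6 → 1.
Total orbitals: 1.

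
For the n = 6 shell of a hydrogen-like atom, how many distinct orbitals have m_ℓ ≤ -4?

Go through ℓ = 0, …, 5 (the values permitted for n = 6).
Per ℓ-value: ℓ=4 → 1; ℓ=5 → 2.
Total orbitals: 1 + 2 = 3.

3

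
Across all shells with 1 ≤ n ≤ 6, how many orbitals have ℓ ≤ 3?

62

Count contributing orbitals for each principal shell:
n=1 → 1; n=2 → 4; n=3 → 9; n=4 → 16; n=5 → 16; n=6 → 16.
Total orbitals: 1 + 4 + 9 + 16 + 16 + 16 = 62.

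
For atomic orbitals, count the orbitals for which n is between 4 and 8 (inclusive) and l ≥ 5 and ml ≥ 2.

28

Treat each shell separately and count matching orbitals:
n=6 → 4; n=7 → 9; n=8 → 15.
Total orbitals: 4 + 9 + 15 = 28.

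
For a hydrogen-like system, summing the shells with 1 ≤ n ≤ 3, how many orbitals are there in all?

Shell n has n² orbitals: 1²=1 + 2²=4 + 3²=9 = 14 orbitals.

14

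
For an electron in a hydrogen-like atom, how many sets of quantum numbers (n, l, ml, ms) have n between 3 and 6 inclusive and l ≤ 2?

Treat each shell separately and count matching orbitals:
n=3 → 9; n=4 → 9; n=5 → 9; n=6 → 9.
Orbitals: 9 + 9 + 9 + 9 = 36. Including both spin states (ms = ±1/2) gives 2 × 36 = 72 states.

72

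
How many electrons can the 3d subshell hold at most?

A subshell with ℓ = 2 has 2ℓ+1 = 5 orbitals, each holding 2 electrons (spin ±1/2), so 5 × 2 = 10.

10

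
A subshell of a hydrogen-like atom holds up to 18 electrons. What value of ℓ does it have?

ℓ = 4 (g)

2(2ℓ+1) = 18 ⇒ 2ℓ+1 = 9 ⇒ ℓ = 4.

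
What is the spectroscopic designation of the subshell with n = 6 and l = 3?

6f

l = 3 corresponds to the letter 'f', so the subshell is 6f.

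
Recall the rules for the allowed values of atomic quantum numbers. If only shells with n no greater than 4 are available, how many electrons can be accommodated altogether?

60

Total orbitals = 1² + 2² + 3² + 4² = 30. Doubling for spin gives 60 electrons.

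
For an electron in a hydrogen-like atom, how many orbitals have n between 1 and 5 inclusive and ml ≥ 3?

Per-shell orbital counts meeting the constraint:
n=4 → 1; n=5 → 3.
Total orbitals: 1 + 3 = 4.

4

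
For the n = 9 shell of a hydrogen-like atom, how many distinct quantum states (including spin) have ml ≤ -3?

42

With n = 9 the allowed l are 0, 1, …, 8.
Orbitals with ml ≤ -3, by l: l=3 → 1; l=4 → 2; l=5 → 3; l=6 → 4; l=7 → 5; l=8 → 6.
Orbitals: 1 + 2 + 3 + 4 + 5 + 6 = 21. Each orbital carries two spin states, so 21 × 2 = 42 states.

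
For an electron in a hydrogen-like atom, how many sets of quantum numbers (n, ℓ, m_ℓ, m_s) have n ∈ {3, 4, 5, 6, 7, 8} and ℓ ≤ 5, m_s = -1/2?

158

Count contributing orbitals for each principal shell:
n=3 → 9; n=4 → 16; n=5 → 25; n=6 → 36; n=7 → 36; n=8 → 36.
Orbitals: 9 + 16 + 25 + 36 + 36 + 36 = 158. With m_s fixed to -1/2 there is one state per orbital, so 158 states.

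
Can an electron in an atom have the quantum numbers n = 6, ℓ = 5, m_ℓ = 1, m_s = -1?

No

The spin quantum number for an electron can only be m_s = +1/2 or −1/2; m_s = -1 is not one of those.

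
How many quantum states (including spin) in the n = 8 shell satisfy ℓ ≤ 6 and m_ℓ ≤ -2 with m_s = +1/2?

15

Contributions: ℓ=2 → 1; ℓ=3 → 2; ℓ=4 → 3; ℓ=5 → 4; ℓ=6 → 5.
Orbitals: 1 + 2 + 3 + 4 + 5 = 15. With m_s fixed to a single value there is one state per orbital, giving 15 states.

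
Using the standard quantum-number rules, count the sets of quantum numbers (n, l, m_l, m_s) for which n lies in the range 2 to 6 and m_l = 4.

6

For each n in the range, tally the orbitals obeying m_l = 4:
n=5 → 1; n=6 → 2.
Orbitals: 1 + 2 = 3. Including both spin states (m_s = ±1/2) gives 2 × 3 = 6 states.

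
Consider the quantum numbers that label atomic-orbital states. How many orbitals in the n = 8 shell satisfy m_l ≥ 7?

1

For n = 8, l ranges over 0 … 7.
Orbitals with m_l ≥ 7, by l: l=7 → 1.
Total orbitals: 1.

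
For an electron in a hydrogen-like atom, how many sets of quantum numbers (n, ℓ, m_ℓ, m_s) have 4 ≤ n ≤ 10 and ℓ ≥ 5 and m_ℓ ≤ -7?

Count contributing orbitals for each principal shell:
n=8 → 1; n=9 → 3; n=10 → 6.
Orbitals: 1 + 3 + 6 = 10. Including both spin states (m_s = ±1/2) gives 2 × 10 = 20 states.

20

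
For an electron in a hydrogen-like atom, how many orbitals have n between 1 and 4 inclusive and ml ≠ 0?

Go shell by shell, enumerating (l, ml) with ml ≠ 0:
n=2 → 2; n=3 → 6; n=4 → 12.
Total orbitals: 2 + 6 + 12 = 20.

20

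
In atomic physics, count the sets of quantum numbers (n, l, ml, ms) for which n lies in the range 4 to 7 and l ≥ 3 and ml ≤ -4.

Work shell by shell — for each n, count the (l, ml) pairs that satisfy l ≥ 3 and ml ≤ -4:
n=5 → 1; n=6 → 3; n=7 → 6.
Orbitals: 1 + 3 + 6 = 10. Including both spin states (ms = ±1/2) gives 2 × 10 = 20 states.

20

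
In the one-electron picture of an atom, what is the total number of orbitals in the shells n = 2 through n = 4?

Shell n has n² orbitals: 2²=4 + 3²=9 + 4²=16 = 29 orbitals.

29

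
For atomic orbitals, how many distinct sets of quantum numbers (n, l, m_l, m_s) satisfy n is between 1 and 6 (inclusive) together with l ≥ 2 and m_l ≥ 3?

20

Work shell by shell — for each n, count the (l, m_l) pairs that satisfy l ≥ 2 and m_l ≥ 3:
n=4 → 1; n=5 → 3; n=6 → 6.
Orbitals: 1 + 3 + 6 = 10. Including both spin states (m_s = ±1/2) gives 2 × 10 = 20 states.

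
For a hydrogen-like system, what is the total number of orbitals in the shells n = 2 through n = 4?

29

Shell n has n² orbitals: 2²=4 + 3²=9 + 4²=16 = 29 orbitals.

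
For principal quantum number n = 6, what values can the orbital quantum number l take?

l is an integer with 0 ≤ l ≤ n−1, so for n = 6: l = 0, 1, 2, 3, 4, 5.

0, 1, 2, 3, 4, 5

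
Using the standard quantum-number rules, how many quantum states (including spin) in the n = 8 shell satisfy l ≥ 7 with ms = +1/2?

15

For n = 8, l ranges over 0 … 7.
Orbitals with l ≥ 7, by l: l=7 → 15.
Orbitals: 15. With ms fixed to a single value there is one state per orbital, giving 15 states.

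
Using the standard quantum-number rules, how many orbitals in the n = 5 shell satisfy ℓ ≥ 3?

For n = 5, ℓ ranges over 0 … 4.
Orbitals with ℓ ≥ 3, by ℓ: ℓ=3 → 7; ℓ=4 → 9.
Total orbitals: 7 + 9 = 16.

16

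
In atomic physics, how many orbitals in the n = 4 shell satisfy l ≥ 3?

7

With n = 4 the allowed l are 0, 1, …, 3.
The (l, m_l) pairs meeting l ≥ 3 give: l=3 → 7.
Total orbitals: 7.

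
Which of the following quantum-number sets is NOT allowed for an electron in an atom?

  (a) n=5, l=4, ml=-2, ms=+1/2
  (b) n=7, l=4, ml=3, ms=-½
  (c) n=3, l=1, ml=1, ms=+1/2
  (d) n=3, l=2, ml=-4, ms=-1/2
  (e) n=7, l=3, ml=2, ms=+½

(d)

(d) has |ml| = 4 > l = 2, violating −l ≤ ml ≤ l.
The remaining sets (a), (b), (c), (e) satisfy all four rules.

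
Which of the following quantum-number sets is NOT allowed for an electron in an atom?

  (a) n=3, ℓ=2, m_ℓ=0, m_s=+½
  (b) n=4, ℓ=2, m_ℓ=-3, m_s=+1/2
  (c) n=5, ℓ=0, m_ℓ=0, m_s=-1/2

(b) has |m_ℓ| = 3 > ℓ = 2, violating −ℓ ≤ m_ℓ ≤ ℓ.
The remaining sets (a), (c) satisfy all four rules.

(b)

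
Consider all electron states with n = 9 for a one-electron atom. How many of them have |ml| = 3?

24

The n = 9 shell has l = 0 through 8; check each.
Contributions: l=3 → 2; l=4 → 2; l=5 → 2; l=6 → 2; l=7 → 2; l=8 → 2.
Orbitals: 2 + 2 + 2 + 2 + 2 + 2 = 12. Each orbital carries two spin states, so 12 × 2 = 24 states.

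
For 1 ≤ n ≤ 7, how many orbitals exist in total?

Total orbitals = 1² + 2² + 3² + 4² + 5² + 6² + 7² = 140.

140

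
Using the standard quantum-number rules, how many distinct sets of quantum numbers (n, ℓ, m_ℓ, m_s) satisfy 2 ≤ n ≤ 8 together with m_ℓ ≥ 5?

Count contributing orbitals for each principal shell:
n=6 → 1; n=7 → 3; n=8 → 6.
Orbitals: 1 + 3 + 6 = 10. Including both spin states (m_s = ±1/2) gives 2 × 10 = 20 states.

20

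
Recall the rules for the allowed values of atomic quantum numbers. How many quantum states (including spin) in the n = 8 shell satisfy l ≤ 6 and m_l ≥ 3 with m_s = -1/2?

10

Per l-value: l=3 → 1; l=4 → 2; l=5 → 3; l=6 → 4.
Orbitals: 1 + 2 + 3 + 4 = 10. With m_s fixed to a single value there is one state per orbital, giving 10 states.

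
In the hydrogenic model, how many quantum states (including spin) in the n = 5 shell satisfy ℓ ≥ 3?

32

The n = 5 shell has ℓ = 0 through 4; check each.
Contributions: ℓ=3 → 7; ℓ=4 → 9.
Orbitals: 7 + 9 = 16. Each orbital carries two spin states, so 16 × 2 = 32 states.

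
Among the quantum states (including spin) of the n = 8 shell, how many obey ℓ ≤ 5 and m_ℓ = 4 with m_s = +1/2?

The (ℓ, m_ℓ) pairs meeting ℓ ≤ 5 and m_ℓ = 4 give: ℓ=4 → 1; ℓ=5 → 1.
Orbitals: 1 + 1 = 2. With m_s fixed to a single value there is one state per orbital, giving 2 states.

2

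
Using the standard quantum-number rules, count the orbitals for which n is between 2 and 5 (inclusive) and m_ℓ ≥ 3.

Go shell by shell, enumerating (ℓ, m_ℓ) with m_ℓ ≥ 3:
n=4 → 1; n=5 → 3.
Total orbitals: 1 + 3 = 4.

4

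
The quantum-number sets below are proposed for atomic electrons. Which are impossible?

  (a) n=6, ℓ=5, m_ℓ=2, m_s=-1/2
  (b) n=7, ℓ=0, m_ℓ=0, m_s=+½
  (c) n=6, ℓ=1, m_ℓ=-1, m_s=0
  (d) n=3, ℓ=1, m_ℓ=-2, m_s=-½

(c) and (d)

(c) has m_s = 0, but an electron's spin must be ±1/2.
(d) has |m_ℓ| = 2 > ℓ = 1, violating −ℓ ≤ m_ℓ ≤ ℓ.
The remaining sets (a), (b) satisfy all four rules.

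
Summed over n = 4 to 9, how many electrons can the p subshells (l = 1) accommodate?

36

A p subshell (l = 1) exists for every n ≥ 2, so shells n = 4, 5, 6, 7, 8, 9 each contribute one — 6 subshells.
Since each p subshell holds 2(2·1+1) = 6 electrons, the total is 6 × 6 = 36.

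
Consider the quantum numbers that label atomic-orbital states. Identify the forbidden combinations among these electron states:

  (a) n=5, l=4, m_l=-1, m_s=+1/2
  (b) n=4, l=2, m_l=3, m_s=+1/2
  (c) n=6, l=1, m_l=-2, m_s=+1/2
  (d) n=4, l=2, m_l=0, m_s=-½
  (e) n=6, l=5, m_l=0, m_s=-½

(b) and (c)

(b) has |m_l| = 3 > l = 2, violating −l ≤ m_l ≤ l.
(c) has |m_l| = 2 > l = 1, violating −l ≤ m_l ≤ l.
The remaining sets (a), (d), (e) satisfy all four rules.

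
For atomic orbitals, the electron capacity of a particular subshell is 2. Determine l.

l = 0

2(2l+1) = 2 ⇒ 2l+1 = 1 ⇒ l = 0.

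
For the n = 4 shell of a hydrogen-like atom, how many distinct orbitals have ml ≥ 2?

3

The (l, ml) pairs meeting ml ≥ 2 give: l=2 → 1; l=3 → 2.
Total orbitals: 1 + 2 = 3.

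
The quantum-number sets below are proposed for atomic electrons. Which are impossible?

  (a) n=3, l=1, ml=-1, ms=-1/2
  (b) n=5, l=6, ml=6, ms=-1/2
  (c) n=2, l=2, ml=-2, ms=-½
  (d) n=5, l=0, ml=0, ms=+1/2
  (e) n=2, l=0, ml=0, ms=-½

(b) and (c)

(b) has l = 6 ≥ n = 5, violating 0 ≤ l ≤ n−1.
(c) has l = 2 ≥ n = 2, violating 0 ≤ l ≤ n−1.
The remaining sets (a), (d), (e) satisfy all four rules.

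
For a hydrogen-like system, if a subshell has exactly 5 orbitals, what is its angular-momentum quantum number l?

l = 2

2l+1 = 5 gives l = 2.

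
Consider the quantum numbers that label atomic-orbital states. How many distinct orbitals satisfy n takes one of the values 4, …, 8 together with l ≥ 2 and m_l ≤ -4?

Work shell by shell — for each n, count the (l, m_l) pairs that satisfy l ≥ 2 and m_l ≤ -4:
n=5 → 1; n=6 → 3; n=7 → 6; n=8 → 10.
Total orbitals: 1 + 3 + 6 + 10 = 20.

20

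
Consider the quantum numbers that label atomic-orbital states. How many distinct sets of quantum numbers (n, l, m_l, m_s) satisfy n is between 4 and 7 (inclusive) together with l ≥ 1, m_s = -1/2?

122

Treat each shell separately and count matching orbitals:
n=4 → 15; n=5 → 24; n=6 → 35; n=7 → 48.
Orbitals: 15 + 24 + 35 + 48 = 122. With m_s fixed to -1/2 there is one state per orbital, so 122 states.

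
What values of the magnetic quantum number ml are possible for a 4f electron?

-3, -2, -1, 0, 1, 2, 3

The 4f subshell has l = 3, and ml takes every integer from −l to +l. With l = 3 that gives the 7 values -3, -2, -1, 0, 1, 2, 3.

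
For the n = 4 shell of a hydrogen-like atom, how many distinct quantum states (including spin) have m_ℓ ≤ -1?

With n = 4 the allowed ℓ are 0, 1, …, 3.
Contributions: ℓ=1 → 1; ℓ=2 → 2; ℓ=3 → 3.
Orbitals: 1 + 2 + 3 = 6. Each orbital carries two spin states, so 6 × 2 = 12 states.

12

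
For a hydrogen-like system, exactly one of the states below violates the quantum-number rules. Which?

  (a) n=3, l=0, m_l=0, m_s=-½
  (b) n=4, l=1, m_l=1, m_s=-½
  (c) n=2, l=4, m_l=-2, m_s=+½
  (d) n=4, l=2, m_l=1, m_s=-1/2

(c) has l = 4 ≥ n = 2, violating 0 ≤ l ≤ n−1.
The remaining sets (a), (b), (d) satisfy all four rules.

(c)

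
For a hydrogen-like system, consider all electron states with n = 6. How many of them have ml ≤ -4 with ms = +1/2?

The (l, ml) pairs meeting ml ≤ -4 give: l=4 → 1; l=5 → 2.
Orbitals: 1 + 2 = 3. With ms fixed to a single value there is one state per orbital, giving 3 states.

3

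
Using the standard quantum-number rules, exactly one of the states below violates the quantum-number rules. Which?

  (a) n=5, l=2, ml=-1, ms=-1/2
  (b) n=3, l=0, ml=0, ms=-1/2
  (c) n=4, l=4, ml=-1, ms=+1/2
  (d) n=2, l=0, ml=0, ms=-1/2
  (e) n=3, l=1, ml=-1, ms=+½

(c) has l = 4 ≥ n = 4, violating 0 ≤ l ≤ n−1.
The remaining sets (a), (b), (d), (e) satisfy all four rules.

(c)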